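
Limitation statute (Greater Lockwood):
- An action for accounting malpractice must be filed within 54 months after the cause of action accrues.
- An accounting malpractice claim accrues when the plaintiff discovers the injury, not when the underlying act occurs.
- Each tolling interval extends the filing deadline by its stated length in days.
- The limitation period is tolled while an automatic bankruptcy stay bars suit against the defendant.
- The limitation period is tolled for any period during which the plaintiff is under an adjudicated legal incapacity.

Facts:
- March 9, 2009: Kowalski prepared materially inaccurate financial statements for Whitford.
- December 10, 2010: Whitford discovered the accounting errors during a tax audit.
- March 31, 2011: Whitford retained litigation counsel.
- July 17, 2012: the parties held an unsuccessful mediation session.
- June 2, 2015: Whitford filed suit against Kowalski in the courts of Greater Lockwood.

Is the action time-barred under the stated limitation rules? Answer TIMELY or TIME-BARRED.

The claim did not accrue until Whitford discovered the injury on December 10, 2010; the March 9, 2009 act date does not start the clock under the stated rule.
54 months from December 10, 2010 is June 10, 2015.
None of the other events listed affects the running of the period under the stated rules.
The June 2, 2015 filing precedes the June 10, 2015 deadline; the claim is timely.

TIMELY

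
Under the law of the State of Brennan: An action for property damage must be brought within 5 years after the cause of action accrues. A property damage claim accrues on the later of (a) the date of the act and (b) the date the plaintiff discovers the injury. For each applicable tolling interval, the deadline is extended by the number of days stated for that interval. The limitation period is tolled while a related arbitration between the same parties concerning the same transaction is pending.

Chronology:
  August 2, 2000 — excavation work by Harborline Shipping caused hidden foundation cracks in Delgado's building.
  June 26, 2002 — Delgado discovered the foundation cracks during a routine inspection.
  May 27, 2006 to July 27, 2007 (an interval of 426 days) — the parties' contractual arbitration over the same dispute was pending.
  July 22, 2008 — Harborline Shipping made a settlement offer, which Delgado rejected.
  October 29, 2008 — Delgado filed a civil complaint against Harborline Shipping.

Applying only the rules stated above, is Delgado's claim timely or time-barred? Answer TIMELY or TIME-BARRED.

The claim accrued on June 26, 2002 — the later of the August 2, 2000 act and the June 26, 2002 discovery.
5 years from June 26, 2002 is June 26, 2007.
The period was tolled for 426 days by the pending related arbitration (May 27, 2006 to July 27, 2007), pushing the deadline to August 25, 2008.
Nothing else in the chronology tolls or restarts the period.
The October 29, 2008 filing falls after the August 25, 2008 deadline; the claim is time-barred.

TIME-BARRED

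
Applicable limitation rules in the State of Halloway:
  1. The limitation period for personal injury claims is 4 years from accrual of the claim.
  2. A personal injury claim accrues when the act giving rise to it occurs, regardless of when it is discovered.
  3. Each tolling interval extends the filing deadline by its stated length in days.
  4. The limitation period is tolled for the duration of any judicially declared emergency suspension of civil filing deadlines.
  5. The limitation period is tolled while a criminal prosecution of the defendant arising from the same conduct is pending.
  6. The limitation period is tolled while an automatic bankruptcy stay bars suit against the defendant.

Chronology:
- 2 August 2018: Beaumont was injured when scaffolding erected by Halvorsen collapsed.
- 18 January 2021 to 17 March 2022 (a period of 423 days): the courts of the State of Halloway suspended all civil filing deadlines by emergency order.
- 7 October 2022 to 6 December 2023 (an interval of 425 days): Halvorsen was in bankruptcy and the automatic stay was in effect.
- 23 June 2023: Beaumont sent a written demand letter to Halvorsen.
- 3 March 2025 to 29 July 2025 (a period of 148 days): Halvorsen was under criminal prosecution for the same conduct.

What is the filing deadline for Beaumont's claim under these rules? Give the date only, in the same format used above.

27 November 2024

The claim accrued on 2 August 2018, when the wrongful act occurred.
4 years from 2 August 2018 is 2 August 2022.
The emergency suspension of filing deadlines from 18 January 2021 to 17 March 2022 tolled the period for 423 days, extending the deadline to 29 September 2023.
Because the automatic bankruptcy stay ran from 7 October 2022 to 6 December 2023, the deadline is extended by 425 days to 27 November 2024.
By the time the pending criminal prosecution began on 3 March 2025, the limitation period had already expired on 27 November 2024; that interval cannot revive it.
The other events in the timeline have no effect on the limitation period under the stated rules.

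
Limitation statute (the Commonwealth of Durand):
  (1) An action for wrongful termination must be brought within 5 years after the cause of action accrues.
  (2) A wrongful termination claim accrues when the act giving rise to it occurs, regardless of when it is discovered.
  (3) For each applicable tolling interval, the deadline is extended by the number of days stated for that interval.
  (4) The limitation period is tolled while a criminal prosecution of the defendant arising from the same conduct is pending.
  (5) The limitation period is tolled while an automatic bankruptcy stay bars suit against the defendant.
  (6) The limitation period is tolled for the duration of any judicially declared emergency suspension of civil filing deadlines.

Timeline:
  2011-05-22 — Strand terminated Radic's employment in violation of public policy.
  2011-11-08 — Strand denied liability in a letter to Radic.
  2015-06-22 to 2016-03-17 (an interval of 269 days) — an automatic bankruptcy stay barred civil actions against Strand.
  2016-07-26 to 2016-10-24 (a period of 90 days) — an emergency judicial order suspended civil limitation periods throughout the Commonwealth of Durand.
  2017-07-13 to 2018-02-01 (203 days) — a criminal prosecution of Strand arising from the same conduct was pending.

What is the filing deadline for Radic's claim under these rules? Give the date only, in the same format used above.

2017-05-16

The cause of action accrued on 2011-05-22, the date of the act.
Adding the 5 years base period to 2011-05-22 gives a deadline of 2016-05-22, before any tolling.
The period was tolled for 269 days by the automatic bankruptcy stay (2015-06-22 to 2016-03-17), pushing the deadline to 2017-02-15.
Because the emergency suspension of filing deadlines ran from 2016-07-26 to 2016-10-24, the deadline is extended by 90 days to 2017-05-16.
The pending criminal prosecution starting 2017-07-13 came too late — the period had run on 2017-05-16 — and so does not extend the deadline.
The other events in the timeline have no effect on the limitation period under the stated rules.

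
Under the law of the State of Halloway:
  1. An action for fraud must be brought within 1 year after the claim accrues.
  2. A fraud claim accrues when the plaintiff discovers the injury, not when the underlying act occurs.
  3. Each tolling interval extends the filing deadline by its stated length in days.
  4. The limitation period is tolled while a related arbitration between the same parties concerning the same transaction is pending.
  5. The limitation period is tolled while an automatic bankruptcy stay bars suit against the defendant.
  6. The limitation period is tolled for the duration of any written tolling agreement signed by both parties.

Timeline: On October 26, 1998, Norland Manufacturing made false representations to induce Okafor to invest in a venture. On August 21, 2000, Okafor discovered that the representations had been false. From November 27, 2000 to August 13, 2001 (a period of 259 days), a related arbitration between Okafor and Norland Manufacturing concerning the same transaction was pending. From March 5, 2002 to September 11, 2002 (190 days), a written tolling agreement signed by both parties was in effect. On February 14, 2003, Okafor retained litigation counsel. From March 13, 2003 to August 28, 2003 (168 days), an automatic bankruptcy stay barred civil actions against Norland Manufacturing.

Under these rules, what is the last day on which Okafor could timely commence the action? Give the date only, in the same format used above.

November 13, 2002

The claim did not accrue until Okafor discovered the injury on August 21, 2000; the October 26, 1998 act date does not start the clock under the stated rule.
Adding the 1 year base period to August 21, 2000 gives a deadline of August 21, 2001, before any tolling.
Because the pending related arbitration ran from November 27, 2000 to August 13, 2001, the deadline is extended by 259 days to May 7, 2002.
The written tolling agreement from March 5, 2002 to September 11, 2002 tolled the period for 190 days, extending the deadline to November 13, 2002.
By the time the automatic bankruptcy stay began on March 13, 2003, the limitation period had already expired on November 13, 2002; that interval cannot revive it.
None of the other events listed affects the running of the period under the stated rules.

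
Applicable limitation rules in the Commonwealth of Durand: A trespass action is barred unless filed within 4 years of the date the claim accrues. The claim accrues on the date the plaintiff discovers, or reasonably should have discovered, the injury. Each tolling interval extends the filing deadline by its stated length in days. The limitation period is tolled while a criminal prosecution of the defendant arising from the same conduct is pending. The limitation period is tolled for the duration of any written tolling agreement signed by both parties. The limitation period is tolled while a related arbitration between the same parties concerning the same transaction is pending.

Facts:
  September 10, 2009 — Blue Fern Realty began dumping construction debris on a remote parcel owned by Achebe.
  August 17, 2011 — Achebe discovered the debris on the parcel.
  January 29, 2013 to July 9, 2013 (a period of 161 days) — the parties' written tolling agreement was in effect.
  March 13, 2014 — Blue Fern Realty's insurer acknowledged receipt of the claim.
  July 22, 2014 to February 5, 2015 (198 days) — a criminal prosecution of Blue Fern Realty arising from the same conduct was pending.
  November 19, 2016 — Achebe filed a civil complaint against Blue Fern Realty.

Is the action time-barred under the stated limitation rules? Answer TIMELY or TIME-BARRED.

TIME-BARRED

Accrual is tied to discovery, so the period began on August 17, 2011 rather than on September 10, 2009 when the act occurred.
4 years from August 17, 2011 is August 17, 2015.
The written tolling agreement from January 29, 2013 to July 9, 2013 tolled the period for 161 days, extending the deadline to January 25, 2016.
Because the pending criminal prosecution ran from July 22, 2014 to February 5, 2015, the deadline is extended by 198 days to August 10, 2016.
Nothing else in the chronology tolls or restarts the period.
The November 19, 2016 filing falls after the August 10, 2016 deadline; the claim is time-barred.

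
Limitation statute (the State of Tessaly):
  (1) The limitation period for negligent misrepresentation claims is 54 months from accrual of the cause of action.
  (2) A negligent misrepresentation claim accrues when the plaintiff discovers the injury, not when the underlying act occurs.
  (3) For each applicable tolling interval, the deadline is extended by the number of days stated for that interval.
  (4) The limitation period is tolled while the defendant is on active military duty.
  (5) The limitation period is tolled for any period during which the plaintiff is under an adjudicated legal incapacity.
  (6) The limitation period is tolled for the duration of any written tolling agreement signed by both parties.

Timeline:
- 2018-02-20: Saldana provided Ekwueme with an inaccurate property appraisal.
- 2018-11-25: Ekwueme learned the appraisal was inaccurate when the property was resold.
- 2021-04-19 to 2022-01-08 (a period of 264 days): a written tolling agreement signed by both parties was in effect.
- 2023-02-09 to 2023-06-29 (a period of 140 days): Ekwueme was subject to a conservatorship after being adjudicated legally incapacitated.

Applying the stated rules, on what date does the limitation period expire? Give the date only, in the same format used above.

Under the discovery rule, the claim accrued on 2018-11-25, when Ekwueme discovered the injury — not on the 2018-02-20 date of the underlying act.
Adding the 54 months base period to 2018-11-25 gives a deadline of 2023-05-25, before any tolling.
The period was tolled for 264 days by the written tolling agreement (2021-04-19 to 2022-01-08), pushing the deadline to 2024-02-13.
The period was tolled for 140 days by the plaintiff's legal incapacity (2023-02-09 to 2023-06-29), pushing the deadline to 2024-07-02.

2024-07-02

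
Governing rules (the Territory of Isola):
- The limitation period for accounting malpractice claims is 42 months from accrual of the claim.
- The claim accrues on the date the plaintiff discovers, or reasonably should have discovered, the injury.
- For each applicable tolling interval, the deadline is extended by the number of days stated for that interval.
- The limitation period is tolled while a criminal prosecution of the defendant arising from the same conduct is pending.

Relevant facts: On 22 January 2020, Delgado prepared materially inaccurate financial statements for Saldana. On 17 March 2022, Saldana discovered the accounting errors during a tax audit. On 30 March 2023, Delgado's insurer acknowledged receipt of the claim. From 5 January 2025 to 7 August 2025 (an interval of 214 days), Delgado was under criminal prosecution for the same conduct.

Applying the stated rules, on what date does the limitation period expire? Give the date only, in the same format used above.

19 April 2026

Under the discovery rule, the claim accrued on 17 March 2022, when Saldana discovered the injury — not on the 22 January 2020 date of the underlying act.
The untolled deadline — 42 months after 17 March 2022 — is 17 September 2025.
The period was tolled for 214 days by the pending criminal prosecution (5 January 2025 to 7 August 2025), pushing the deadline to 19 April 2026.
None of the other events listed affects the running of the period under the stated rules.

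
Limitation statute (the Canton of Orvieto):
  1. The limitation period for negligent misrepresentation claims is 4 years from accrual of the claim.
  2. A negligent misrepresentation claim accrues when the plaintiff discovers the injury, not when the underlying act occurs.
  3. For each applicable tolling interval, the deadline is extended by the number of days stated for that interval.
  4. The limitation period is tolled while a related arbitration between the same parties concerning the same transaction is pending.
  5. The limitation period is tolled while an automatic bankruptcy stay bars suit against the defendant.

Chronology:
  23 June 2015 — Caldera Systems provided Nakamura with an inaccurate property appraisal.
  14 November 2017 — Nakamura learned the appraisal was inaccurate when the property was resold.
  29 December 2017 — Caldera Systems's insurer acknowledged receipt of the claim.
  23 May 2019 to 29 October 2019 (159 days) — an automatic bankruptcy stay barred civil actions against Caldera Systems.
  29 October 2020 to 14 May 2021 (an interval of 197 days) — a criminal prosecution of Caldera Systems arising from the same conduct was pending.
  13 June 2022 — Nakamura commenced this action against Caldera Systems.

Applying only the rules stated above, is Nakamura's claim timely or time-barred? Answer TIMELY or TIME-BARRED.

Under the discovery rule, the claim accrued on 14 November 2017, when Nakamura discovered the injury — not on the 23 June 2015 date of the underlying act.
Adding the 4 years base period to 14 November 2017 gives a deadline of 14 November 2021, before any tolling.
Because the automatic bankruptcy stay ran from 23 May 2019 to 29 October 2019, the deadline is extended by 159 days to 22 April 2022.
Although a criminal prosecution ran from 29 October 2020 to 14 May 2021, the stated rules do not make that a tolling event, so it is disregarded.
The other events in the timeline have no effect on the limitation period under the stated rules.
Filing on 13 June 2022 missed the 22 April 2022 deadline — the action is time-barred.

TIME-BARRED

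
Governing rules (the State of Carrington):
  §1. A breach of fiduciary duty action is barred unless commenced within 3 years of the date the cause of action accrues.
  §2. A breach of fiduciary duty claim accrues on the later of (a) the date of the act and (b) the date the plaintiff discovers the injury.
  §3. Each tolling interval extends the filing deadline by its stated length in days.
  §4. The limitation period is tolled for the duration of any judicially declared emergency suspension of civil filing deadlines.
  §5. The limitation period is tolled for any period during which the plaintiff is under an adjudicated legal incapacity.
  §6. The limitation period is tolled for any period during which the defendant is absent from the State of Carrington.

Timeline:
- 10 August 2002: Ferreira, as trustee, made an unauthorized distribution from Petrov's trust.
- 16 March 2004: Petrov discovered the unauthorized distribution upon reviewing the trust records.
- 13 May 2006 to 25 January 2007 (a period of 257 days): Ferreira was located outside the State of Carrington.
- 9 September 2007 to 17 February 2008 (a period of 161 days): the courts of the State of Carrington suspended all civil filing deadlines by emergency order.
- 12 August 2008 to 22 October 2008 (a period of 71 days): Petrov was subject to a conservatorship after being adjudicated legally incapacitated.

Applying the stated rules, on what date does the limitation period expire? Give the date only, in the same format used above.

Taking the later of the act (10 August 2002) and discovery (16 March 2004), the claim accrued on 16 March 2004.
The untolled deadline — 3 years after 16 March 2004 — is 16 March 2007.
The defendant's absence from the jurisdiction from 13 May 2006 to 25 January 2007 tolled the period for 257 days, extending the deadline to 28 November 2007.
The emergency suspension of filing deadlines from 9 September 2007 to 17 February 2008 tolled the period for 161 days, extending the deadline to 7 May 2008.
The plaintiff's legal incapacity from 12 August 2008 to 22 October 2008 began after the period had already run on 7 May 2008, so it has no tolling effect.

7 May 2008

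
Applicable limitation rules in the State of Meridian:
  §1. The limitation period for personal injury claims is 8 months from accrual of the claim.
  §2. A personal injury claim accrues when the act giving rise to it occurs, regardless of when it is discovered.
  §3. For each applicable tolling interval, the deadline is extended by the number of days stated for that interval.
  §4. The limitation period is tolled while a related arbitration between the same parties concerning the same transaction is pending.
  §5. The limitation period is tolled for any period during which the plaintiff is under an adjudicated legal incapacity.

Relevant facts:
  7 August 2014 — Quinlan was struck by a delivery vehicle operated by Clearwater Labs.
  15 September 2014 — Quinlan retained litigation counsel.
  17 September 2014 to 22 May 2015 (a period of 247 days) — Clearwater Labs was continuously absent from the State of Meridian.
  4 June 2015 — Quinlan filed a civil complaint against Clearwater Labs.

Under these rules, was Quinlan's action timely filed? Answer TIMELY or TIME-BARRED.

TIME-BARRED

The claim accrued on 7 August 2014, when the wrongful act occurred.
The untolled deadline — 8 months after 7 August 2014 — is 7 April 2015.
No stated provision tolls the period for the defendant's absence, so the interval from 17 September 2014 to 22 May 2015 has no effect on the deadline.
Nothing else in the chronology tolls or restarts the period.
Filing on 4 June 2015 missed the 7 April 2015 deadline — the action is time-barred.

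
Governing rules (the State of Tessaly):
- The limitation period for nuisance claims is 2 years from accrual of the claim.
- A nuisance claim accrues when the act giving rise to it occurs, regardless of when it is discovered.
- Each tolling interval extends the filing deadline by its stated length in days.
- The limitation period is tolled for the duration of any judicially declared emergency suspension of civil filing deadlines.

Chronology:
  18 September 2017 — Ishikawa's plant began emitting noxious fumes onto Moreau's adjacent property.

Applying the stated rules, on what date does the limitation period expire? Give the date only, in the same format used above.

The claim accrued on 18 September 2017, when the wrongful act occurred.
2 years from 18 September 2017 is 18 September 2019.

18 September 2019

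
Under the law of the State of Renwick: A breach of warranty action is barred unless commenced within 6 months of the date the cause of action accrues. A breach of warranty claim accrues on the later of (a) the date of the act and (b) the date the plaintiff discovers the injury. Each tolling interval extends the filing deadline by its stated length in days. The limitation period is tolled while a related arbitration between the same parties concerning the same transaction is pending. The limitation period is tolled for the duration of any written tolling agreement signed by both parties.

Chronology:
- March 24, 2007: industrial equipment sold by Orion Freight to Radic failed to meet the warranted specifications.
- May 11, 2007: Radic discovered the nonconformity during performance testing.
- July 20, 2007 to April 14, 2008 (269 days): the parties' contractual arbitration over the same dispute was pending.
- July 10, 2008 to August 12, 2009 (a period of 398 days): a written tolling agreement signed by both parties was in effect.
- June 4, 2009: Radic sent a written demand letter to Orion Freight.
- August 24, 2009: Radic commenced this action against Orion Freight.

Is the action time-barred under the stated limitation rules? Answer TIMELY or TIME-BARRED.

Taking the later of the act (March 24, 2007) and discovery (May 11, 2007), the claim accrued on May 11, 2007.
Adding the 6 months base period to May 11, 2007 gives a deadline of November 11, 2007, before any tolling.
Because the pending related arbitration ran from July 20, 2007 to April 14, 2008, the deadline is extended by 269 days to August 6, 2008.
The period was tolled for 398 days by the written tolling agreement (July 10, 2008 to August 12, 2009), pushing the deadline to September 8, 2009.
None of the other events listed affects the running of the period under the stated rules.
Radic filed on August 24, 2009, before the September 8, 2009 deadline, so the action is timely.

TIMELY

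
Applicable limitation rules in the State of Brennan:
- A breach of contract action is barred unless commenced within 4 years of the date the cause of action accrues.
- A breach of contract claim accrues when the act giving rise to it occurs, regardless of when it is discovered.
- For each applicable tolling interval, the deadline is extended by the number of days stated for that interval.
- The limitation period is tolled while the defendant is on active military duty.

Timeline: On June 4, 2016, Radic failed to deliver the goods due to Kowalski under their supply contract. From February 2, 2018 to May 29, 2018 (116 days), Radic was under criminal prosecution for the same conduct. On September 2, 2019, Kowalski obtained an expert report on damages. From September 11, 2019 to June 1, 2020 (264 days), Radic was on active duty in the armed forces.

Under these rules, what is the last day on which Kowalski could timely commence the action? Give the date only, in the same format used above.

February 23, 2021

The limitation period began to run on June 4, 2016.
4 years from June 4, 2016 is June 4, 2020.
The defendant's active military service from September 11, 2019 to June 1, 2020 tolled the period for 264 days, extending the deadline to February 23, 2021.
Although a criminal prosecution ran from February 2, 2018 to May 29, 2018, the stated rules do not make that a tolling event, so it is disregarded.
None of the other events listed affects the running of the period under the stated rules.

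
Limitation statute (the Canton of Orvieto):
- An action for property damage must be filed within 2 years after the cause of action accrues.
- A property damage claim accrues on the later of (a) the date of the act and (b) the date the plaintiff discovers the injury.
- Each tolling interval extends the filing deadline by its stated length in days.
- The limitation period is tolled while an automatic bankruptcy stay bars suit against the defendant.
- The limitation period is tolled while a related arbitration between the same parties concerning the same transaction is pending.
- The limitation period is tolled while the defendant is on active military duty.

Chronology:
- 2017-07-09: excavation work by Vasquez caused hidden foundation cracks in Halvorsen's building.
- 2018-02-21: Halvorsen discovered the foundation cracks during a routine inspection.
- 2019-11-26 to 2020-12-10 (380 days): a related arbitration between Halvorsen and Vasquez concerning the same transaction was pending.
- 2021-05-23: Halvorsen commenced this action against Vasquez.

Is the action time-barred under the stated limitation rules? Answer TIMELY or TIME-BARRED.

TIME-BARRED

The claim accrued on 2018-02-21 — the later of the 2017-07-09 act and the 2018-02-21 discovery.
Adding the 2 years base period to 2018-02-21 gives a deadline of 2020-02-21, before any tolling.
Because the pending related arbitration ran from 2019-11-26 to 2020-12-10, the deadline is extended by 380 days to 2021-03-07.
Filing on 2021-05-23 missed the 2021-03-07 deadline — the action is time-barred.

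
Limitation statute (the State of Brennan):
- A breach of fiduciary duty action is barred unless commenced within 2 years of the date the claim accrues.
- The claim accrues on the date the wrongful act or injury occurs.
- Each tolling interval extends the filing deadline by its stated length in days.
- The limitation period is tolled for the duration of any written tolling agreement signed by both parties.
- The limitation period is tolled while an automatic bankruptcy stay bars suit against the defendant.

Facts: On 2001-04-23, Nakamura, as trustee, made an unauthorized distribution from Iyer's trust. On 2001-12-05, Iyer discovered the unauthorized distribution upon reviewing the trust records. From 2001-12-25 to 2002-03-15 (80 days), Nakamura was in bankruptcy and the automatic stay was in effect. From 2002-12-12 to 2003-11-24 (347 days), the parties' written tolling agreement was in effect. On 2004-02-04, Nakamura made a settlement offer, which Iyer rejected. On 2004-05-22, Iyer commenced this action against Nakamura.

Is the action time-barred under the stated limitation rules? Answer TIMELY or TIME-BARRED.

Because the rule ties accrual to occurrence, the claim accrued on 2001-04-23, not on the 2001-12-05 discovery date.
The untolled deadline — 2 years after 2001-04-23 — is 2003-04-23.
Because the automatic bankruptcy stay ran from 2001-12-25 to 2002-03-15, the deadline is extended by 80 days to 2003-07-12.
The period was tolled for 347 days by the written tolling agreement (2002-12-12 to 2003-11-24), pushing the deadline to 2004-06-23.
The other events in the timeline have no effect on the limitation period under the stated rules.
Filing on 2004-05-22 beat the 2004-06-23 deadline — the action is timely.

TIMELY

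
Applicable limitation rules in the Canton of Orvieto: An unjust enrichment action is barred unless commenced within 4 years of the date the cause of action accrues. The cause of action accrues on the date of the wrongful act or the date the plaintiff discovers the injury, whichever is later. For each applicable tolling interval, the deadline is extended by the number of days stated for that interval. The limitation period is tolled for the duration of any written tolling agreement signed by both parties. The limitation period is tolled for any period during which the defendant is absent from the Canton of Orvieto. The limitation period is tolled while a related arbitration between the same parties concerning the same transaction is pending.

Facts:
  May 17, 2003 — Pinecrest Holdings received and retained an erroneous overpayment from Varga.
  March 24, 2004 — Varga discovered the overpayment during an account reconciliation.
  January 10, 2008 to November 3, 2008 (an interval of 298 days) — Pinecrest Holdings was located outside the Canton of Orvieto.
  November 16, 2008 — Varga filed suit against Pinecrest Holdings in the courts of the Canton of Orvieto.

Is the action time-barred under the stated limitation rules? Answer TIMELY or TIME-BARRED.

TIMELY

Taking the later of the act (May 17, 2003) and discovery (March 24, 2004), the claim accrued on March 24, 2004.
4 years from March 24, 2004 is March 24, 2008.
The defendant's absence from the jurisdiction from January 10, 2008 to November 3, 2008 tolled the period for 298 days, extending the deadline to January 16, 2009.
The November 16, 2008 filing precedes the January 16, 2009 deadline; the claim is timely.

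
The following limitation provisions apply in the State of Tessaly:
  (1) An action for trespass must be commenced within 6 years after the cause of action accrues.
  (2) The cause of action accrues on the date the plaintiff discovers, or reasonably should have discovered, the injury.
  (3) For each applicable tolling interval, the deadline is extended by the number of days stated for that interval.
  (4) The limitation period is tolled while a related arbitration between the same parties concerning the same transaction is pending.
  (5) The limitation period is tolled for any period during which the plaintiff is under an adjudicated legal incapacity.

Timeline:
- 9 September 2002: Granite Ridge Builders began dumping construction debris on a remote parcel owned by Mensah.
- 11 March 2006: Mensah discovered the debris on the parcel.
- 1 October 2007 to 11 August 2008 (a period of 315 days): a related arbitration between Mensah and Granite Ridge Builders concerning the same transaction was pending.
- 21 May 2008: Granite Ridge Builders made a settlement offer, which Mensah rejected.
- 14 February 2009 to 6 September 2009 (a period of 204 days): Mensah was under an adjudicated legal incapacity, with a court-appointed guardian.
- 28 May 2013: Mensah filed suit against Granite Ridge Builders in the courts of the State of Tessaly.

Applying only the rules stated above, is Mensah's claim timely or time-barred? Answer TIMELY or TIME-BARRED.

Under the discovery rule, the claim accrued on 11 March 2006, when Mensah discovered the injury — not on the 9 September 2002 date of the underlying act.
6 years from 11 March 2006 is 11 March 2012.
The pending related arbitration from 1 October 2007 to 11 August 2008 tolled the period for 315 days, extending the deadline to 20 January 2013.
The plaintiff's legal incapacity from 14 February 2009 to 6 September 2009 tolled the period for 204 days, extending the deadline to 12 August 2013.
The other events in the timeline have no effect on the limitation period under the stated rules.
Filing on 28 May 2013 beat the 12 August 2013 deadline — the action is timely.

TIMELY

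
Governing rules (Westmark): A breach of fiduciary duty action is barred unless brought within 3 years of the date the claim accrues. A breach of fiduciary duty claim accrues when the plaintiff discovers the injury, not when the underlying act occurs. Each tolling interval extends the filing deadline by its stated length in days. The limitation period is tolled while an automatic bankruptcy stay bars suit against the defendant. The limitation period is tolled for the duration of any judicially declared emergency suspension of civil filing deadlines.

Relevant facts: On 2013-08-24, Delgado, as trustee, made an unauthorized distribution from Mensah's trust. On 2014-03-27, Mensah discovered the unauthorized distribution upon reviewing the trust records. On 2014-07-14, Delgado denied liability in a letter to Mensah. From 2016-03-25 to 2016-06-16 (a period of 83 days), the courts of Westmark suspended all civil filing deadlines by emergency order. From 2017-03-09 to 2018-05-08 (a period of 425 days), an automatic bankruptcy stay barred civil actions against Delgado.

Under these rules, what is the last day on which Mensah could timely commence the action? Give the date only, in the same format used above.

2018-08-17

Under the discovery rule, the claim accrued on 2014-03-27, when Mensah discovered the injury — not on the 2013-08-24 date of the underlying act.
The untolled deadline — 3 years after 2014-03-27 — is 2017-03-27.
Because the emergency suspension of filing deadlines ran from 2016-03-25 to 2016-06-16, the deadline is extended by 83 days to 2017-06-18.
Because the automatic bankruptcy stay ran from 2017-03-09 to 2018-05-08, the deadline is extended by 425 days to 2018-08-17.
Nothing else in the chronology tolls or restarts the period.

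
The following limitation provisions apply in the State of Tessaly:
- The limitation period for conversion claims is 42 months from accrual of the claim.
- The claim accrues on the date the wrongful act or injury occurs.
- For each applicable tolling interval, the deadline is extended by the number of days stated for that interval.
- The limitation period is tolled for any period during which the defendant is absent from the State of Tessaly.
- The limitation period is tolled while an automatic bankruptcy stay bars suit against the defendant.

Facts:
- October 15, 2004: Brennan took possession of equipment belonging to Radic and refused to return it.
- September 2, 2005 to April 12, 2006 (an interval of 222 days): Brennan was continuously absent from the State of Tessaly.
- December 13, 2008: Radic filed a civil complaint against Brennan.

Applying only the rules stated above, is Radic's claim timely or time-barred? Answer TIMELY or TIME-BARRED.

The limitation period began to run on October 15, 2004.
The untolled deadline — 42 months after October 15, 2004 — is April 15, 2008.
The defendant's absence from the jurisdiction from September 2, 2005 to April 12, 2006 tolled the period for 222 days, extending the deadline to November 23, 2008.
The December 13, 2008 filing falls after the November 23, 2008 deadline; the claim is time-barred.

TIME-BARRED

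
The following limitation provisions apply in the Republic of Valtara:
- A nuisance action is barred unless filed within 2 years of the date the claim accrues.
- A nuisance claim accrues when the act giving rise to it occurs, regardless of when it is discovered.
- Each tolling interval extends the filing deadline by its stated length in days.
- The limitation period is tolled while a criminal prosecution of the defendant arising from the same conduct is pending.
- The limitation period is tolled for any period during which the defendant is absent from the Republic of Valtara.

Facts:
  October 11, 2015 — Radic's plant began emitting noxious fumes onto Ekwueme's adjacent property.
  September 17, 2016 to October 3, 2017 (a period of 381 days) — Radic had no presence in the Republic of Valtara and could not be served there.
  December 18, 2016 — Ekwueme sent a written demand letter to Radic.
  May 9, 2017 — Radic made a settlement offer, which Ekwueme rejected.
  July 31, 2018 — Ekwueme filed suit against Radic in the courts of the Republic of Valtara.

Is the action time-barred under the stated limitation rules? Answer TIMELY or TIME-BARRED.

The claim accrued on October 11, 2015, when the wrongful act occurred.
Adding the 2 years base period to October 11, 2015 gives a deadline of October 11, 2017, before any tolling.
Because the defendant's absence from the jurisdiction ran from September 17, 2016 to October 3, 2017, the deadline is extended by 381 days to October 27, 2018.
The other events in the timeline have no effect on the limitation period under the stated rules.
Ekwueme filed on July 31, 2018, before the October 27, 2018 deadline, so the action is timely.

TIMELY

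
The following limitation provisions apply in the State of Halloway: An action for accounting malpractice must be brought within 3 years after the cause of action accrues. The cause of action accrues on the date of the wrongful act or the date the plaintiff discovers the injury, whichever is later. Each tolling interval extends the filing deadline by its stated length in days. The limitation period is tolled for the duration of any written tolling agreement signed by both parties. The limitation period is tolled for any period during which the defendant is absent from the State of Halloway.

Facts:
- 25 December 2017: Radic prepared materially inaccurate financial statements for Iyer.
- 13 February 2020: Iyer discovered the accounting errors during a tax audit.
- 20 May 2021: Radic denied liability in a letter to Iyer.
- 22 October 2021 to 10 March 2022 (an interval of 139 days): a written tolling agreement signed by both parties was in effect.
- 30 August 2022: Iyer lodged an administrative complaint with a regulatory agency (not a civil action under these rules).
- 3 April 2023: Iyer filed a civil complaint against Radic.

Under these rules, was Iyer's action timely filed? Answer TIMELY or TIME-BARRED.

TIMELY

Because discovery on 13 February 2020 post-dates the 25 December 2017 act, accrual under the later-of rule falls on 13 February 2020.
3 years from 13 February 2020 is 13 February 2023.
The written tolling agreement from 22 October 2021 to 10 March 2022 tolled the period for 139 days, extending the deadline to 2 July 2023.
The other events in the timeline have no effect on the limitation period under the stated rules.
Iyer filed on 3 April 2023, before the 2 July 2023 deadline, so the action is timely.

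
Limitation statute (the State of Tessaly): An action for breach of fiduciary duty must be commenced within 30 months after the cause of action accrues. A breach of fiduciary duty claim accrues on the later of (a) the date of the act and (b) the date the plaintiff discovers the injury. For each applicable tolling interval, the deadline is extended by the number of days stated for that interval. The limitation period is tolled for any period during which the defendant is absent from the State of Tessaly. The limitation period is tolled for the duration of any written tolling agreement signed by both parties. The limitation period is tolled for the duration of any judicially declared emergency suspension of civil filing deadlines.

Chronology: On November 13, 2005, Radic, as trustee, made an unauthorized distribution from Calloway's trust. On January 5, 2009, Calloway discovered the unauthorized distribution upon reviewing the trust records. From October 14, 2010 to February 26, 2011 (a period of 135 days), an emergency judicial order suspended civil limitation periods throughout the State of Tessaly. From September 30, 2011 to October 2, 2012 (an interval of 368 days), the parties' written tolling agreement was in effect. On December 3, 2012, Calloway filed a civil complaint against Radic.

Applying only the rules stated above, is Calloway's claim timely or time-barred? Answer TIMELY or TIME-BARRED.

TIME-BARRED

Because discovery on January 5, 2009 post-dates the November 13, 2005 act, accrual under the later-of rule falls on January 5, 2009.
Adding the 30 months base period to January 5, 2009 gives a deadline of July 5, 2011, before any tolling.
The emergency suspension of filing deadlines from October 14, 2010 to February 26, 2011 tolled the period for 135 days, extending the deadline to November 17, 2011.
The written tolling agreement from September 30, 2011 to October 2, 2012 tolled the period for 368 days, extending the deadline to November 19, 2012.
The December 3, 2012 filing falls after the November 19, 2012 deadline; the claim is time-barred.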